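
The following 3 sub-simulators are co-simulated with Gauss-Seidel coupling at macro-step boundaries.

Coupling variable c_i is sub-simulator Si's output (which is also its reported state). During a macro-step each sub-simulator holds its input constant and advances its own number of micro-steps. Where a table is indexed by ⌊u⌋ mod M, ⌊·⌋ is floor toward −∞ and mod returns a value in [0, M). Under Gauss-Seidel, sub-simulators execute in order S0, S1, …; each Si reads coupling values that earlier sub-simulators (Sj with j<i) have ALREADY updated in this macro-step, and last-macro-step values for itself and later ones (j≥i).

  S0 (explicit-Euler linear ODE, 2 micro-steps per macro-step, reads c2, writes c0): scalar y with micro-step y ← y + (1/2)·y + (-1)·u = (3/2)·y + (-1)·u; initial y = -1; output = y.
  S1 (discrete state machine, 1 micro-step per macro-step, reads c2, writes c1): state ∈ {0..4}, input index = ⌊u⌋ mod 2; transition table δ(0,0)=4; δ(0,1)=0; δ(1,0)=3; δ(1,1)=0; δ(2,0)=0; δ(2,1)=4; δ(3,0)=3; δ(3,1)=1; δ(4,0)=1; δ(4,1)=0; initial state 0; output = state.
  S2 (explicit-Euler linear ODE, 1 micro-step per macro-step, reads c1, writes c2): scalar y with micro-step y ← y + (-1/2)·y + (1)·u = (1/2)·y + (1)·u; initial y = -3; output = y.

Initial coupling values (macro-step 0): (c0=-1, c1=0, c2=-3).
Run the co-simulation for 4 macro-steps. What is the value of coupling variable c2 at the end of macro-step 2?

macro 1: S0 reads c2=-3 → after 2×micro: 21/4; S1 reads c2=-3 → after 1×micro: 0; S2 reads c1=0 → after 1×micro: -3/2 ⇒ (c0=21/4, c1=0, c2=-3/2)
macro 2: S0 reads c2=-3/2 → after 2×micro: 249/16; S1 reads c2=-3/2 → after 1×micro: 4; S2 reads c1=4 → after 1×micro: 13/4 ⇒ (c0=249/16, c1=4, c2=13/4)
macro 3: S0 reads c2=13/4 → after 2×micro: 1721/64; S1 reads c2=13/4 → after 1×micro: 0; S2 reads c1=0 → after 1×micro: 13/8 ⇒ (c0=1721/64, c1=0, c2=13/8)
macro 4: S0 reads c2=13/8 → after 2×micro: 14449/256; S1 reads c2=13/8 → after 1×micro: 0; S2 reads c1=0 → after 1×micro: 13/16 ⇒ (c0=14449/256, c1=0, c2=13/16)

c2 at macro-step 2 = 13/4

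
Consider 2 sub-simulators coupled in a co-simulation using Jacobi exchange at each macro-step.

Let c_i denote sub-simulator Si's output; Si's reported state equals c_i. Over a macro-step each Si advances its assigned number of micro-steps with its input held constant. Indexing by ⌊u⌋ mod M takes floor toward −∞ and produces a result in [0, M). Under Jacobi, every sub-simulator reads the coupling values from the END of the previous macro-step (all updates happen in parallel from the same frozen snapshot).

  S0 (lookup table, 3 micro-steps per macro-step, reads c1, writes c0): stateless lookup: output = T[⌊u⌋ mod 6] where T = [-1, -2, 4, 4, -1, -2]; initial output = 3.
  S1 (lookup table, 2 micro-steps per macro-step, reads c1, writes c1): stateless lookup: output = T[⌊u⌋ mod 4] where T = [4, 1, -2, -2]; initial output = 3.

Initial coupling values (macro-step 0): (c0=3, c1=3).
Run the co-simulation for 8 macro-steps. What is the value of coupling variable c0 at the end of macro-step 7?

c0 at macro-step 7 = -1

macro 1: S0 reads c1=3 → after 3×micro: 4; S1 reads c1=3 → after 2×micro: -2 ⇒ (c0=4, c1=-2)
macro 2: S0 reads c1=-2 → after 3×micro: -1; S1 reads c1=-2 → after 2×micro: -2 ⇒ (c0=-1, c1=-2)
macro 3: S0 reads c1=-2 → after 3×micro: -1; S1 reads c1=-2 → after 2×micro: -2 ⇒ (c0=-1, c1=-2)
macro 4: S0 reads c1=-2 → after 3×micro: -1; S1 reads c1=-2 → after 2×micro: -2 ⇒ (c0=-1, c1=-2)
macro 5: S0 reads c1=-2 → after 3×micro: -1; S1 reads c1=-2 → after 2×micro: -2 ⇒ (c0=-1, c1=-2)
macro 6: S0 reads c1=-2 → after 3×micro: -1; S1 reads c1=-2 → after 2×micro: -2 ⇒ (c0=-1, c1=-2)
macro 7: S0 reads c1=-2 → after 3×micro: -1; S1 reads c1=-2 → after 2×micro: -2 ⇒ (c0=-1, c1=-2)
macro 8: S0 reads c1=-2 → after 3×micro: -1; S1 reads c1=-2 → after 2×micro: -2 ⇒ (c0=-1, c1=-2)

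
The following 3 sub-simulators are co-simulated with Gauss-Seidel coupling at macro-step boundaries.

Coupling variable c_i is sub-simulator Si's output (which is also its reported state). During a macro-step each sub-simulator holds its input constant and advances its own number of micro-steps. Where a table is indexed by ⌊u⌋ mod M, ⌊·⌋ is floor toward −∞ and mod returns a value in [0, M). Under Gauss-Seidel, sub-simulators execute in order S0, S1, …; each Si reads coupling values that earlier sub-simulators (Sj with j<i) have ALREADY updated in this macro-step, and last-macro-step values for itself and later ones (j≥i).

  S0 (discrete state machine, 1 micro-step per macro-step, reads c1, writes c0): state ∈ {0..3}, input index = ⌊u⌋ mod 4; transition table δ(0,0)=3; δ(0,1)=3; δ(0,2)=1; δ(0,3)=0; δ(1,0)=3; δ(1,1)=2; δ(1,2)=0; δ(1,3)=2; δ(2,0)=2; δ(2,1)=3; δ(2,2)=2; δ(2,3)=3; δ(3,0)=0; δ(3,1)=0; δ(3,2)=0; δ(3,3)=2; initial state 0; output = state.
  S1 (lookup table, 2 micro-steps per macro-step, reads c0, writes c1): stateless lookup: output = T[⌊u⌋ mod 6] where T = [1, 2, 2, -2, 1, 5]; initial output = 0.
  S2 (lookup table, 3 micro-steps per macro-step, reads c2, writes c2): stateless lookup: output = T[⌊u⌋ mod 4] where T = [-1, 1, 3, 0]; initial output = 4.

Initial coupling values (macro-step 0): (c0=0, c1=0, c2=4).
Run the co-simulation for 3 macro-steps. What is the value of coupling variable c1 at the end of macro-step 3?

macro 1: S0 reads c1=0 → after 1×micro: 3; S1 reads c0=3 → after 2×micro: -2; S2 reads c2=4 → after 3×micro: -1 ⇒ (c0=3, c1=-2, c2=-1)
macro 2: S0 reads c1=-2 → after 1×micro: 0; S1 reads c0=0 → after 2×micro: 1; S2 reads c2=-1 → after 3×micro: 0 ⇒ (c0=0, c1=1, c2=0)
macro 3: S0 reads c1=1 → after 1×micro: 3; S1 reads c0=3 → after 2×micro: -2; S2 reads c2=0 → after 3×micro: -1 ⇒ (c0=3, c1=-2, c2=-1)

c1 at macro-step 3 = -2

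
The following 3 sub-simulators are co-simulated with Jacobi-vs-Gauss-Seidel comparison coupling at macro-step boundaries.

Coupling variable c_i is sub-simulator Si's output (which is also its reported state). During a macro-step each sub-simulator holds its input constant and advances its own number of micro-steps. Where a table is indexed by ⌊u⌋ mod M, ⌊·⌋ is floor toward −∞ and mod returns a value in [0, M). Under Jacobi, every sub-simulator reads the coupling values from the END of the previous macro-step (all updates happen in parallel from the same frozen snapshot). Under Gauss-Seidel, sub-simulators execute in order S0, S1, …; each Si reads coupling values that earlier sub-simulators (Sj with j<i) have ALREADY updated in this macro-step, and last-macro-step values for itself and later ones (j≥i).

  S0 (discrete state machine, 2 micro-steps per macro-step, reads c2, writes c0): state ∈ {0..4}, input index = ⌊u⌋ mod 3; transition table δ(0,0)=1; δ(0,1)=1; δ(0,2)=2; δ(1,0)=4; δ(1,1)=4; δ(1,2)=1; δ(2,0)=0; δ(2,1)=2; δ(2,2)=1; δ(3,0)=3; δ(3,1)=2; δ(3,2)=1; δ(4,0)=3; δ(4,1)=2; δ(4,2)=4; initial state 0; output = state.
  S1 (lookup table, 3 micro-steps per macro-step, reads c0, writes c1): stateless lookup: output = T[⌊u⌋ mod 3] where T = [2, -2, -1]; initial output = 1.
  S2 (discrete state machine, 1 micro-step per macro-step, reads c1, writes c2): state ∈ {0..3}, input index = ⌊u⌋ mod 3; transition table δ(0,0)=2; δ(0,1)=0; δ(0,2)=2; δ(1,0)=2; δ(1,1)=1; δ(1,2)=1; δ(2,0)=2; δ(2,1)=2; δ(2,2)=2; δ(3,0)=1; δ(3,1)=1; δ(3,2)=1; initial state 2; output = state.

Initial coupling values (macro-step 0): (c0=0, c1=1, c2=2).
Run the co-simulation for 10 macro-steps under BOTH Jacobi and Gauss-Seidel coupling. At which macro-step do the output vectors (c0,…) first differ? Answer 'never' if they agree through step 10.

[Jacobi] macro 1: S0 reads c2=2 → after 2×micro: 1; S1 reads c0=0 → after 3×micro: 2; S2 reads c1=1 → after 1×micro: 2 ⇒ (c0=1, c1=2, c2=2)
[Jacobi] macro 2: S0 reads c2=2 → after 2×micro: 1; S1 reads c0=1 → after 3×micro: -2; S2 reads c1=2 → after 1×micro: 2 ⇒ (c0=1, c1=-2, c2=2)
[Jacobi] macro 3: S0 reads c2=2 → after 2×micro: 1; S1 reads c0=1 → after 3×micro: -2; S2 reads c1=-2 → after 1×micro: 2 ⇒ (c0=1, c1=-2, c2=2)
[Jacobi] macro 4: S0 reads c2=2 → after 2×micro: 1; S1 reads c0=1 → after 3×micro: -2; S2 reads c1=-2 → after 1×micro: 2 ⇒ (c0=1, c1=-2, c2=2)
[Jacobi] macro 5: S0 reads c2=2 → after 2×micro: 1; S1 reads c0=1 → after 3×micro: -2; S2 reads c1=-2 → after 1×micro: 2 ⇒ (c0=1, c1=-2, c2=2)
[Jacobi] macro 6: S0 reads c2=2 → after 2×micro: 1; S1 reads c0=1 → after 3×micro: -2; S2 reads c1=-2 → after 1×micro: 2 ⇒ (c0=1, c1=-2, c2=2)
[Jacobi] macro 7: S0 reads c2=2 → after 2×micro: 1; S1 reads c0=1 → after 3×micro: -2; S2 reads c1=-2 → after 1×micro: 2 ⇒ (c0=1, c1=-2, c2=2)
[Jacobi] macro 8: S0 reads c2=2 → after 2×micro: 1; S1 reads c0=1 → after 3×micro: -2; S2 reads c1=-2 → after 1×micro: 2 ⇒ (c0=1, c1=-2, c2=2)
[Jacobi] macro 9: S0 reads c2=2 → after 2×micro: 1; S1 reads c0=1 → after 3×micro: -2; S2 reads c1=-2 → after 1×micro: 2 ⇒ (c0=1, c1=-2, c2=2)
[Jacobi] macro 10: S0 reads c2=2 → after 2×micro: 1; S1 reads c0=1 → after 3×micro: -2; S2 reads c1=-2 → after 1×micro: 2 ⇒ (c0=1, c1=-2, c2=2)
[Gauss-Seidel] macro 1: S0 reads c2=2 → after 2×micro: 1; S1 reads c0=1 → after 3×micro: -2; S2 reads c1=-2 → after 1×micro: 2 ⇒ (c0=1, c1=-2, c2=2)
[Gauss-Seidel] macro 2: S0 reads c2=2 → after 2×micro: 1; S1 reads c0=1 → after 3×micro: -2; S2 reads c1=-2 → after 1×micro: 2 ⇒ (c0=1, c1=-2, c2=2)
[Gauss-Seidel] macro 3: S0 reads c2=2 → after 2×micro: 1; S1 reads c0=1 → after 3×micro: -2; S2 reads c1=-2 → after 1×micro: 2 ⇒ (c0=1, c1=-2, c2=2)
[Gauss-Seidel] macro 4: S0 reads c2=2 → after 2×micro: 1; S1 reads c0=1 → after 3×micro: -2; S2 reads c1=-2 → after 1×micro: 2 ⇒ (c0=1, c1=-2, c2=2)
[Gauss-Seidel] macro 5: S0 reads c2=2 → after 2×micro: 1; S1 reads c0=1 → after 3×micro: -2; S2 reads c1=-2 → after 1×micro: 2 ⇒ (c0=1, c1=-2, c2=2)
[Gauss-Seidel] macro 6: S0 reads c2=2 → after 2×micro: 1; S1 reads c0=1 → after 3×micro: -2; S2 reads c1=-2 → after 1×micro: 2 ⇒ (c0=1, c1=-2, c2=2)
[Gauss-Seidel] macro 7: S0 reads c2=2 → after 2×micro: 1; S1 reads c0=1 → after 3×micro: -2; S2 reads c1=-2 → after 1×micro: 2 ⇒ (c0=1, c1=-2, c2=2)
[Gauss-Seidel] macro 8: S0 reads c2=2 → after 2×micro: 1; S1 reads c0=1 → after 3×micro: -2; S2 reads c1=-2 → after 1×micro: 2 ⇒ (c0=1, c1=-2, c2=2)
[Gauss-Seidel] macro 9: S0 reads c2=2 → after 2×micro: 1; S1 reads c0=1 → after 3×micro: -2; S2 reads c1=-2 → after 1×micro: 2 ⇒ (c0=1, c1=-2, c2=2)
[Gauss-Seidel] macro 10: S0 reads c2=2 → after 2×micro: 1; S1 reads c0=1 → after 3×micro: -2; S2 reads c1=-2 → after 1×micro: 2 ⇒ (c0=1, c1=-2, c2=2)

first divergence at macro-step: 1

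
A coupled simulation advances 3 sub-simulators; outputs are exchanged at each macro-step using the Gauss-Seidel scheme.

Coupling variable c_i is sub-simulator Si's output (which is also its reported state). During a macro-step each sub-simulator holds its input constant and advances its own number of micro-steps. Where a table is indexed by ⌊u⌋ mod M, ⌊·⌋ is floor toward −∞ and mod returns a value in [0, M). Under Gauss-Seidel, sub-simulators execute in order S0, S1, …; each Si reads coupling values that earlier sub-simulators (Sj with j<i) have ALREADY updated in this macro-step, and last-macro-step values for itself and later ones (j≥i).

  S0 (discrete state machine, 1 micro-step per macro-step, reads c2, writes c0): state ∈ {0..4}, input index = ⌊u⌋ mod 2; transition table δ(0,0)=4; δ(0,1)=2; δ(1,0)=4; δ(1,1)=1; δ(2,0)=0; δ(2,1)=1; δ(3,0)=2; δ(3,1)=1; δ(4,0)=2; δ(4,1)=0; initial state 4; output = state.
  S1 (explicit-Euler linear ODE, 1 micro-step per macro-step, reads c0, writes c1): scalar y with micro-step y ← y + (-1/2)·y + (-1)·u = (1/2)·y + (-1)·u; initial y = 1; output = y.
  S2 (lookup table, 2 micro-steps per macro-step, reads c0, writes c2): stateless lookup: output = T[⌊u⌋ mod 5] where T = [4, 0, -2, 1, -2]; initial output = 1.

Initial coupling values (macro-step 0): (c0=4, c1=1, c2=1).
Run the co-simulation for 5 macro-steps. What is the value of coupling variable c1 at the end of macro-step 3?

c1 at macro-step 3 = -31/8

macro 1: S0 reads c2=1 → after 1×micro: 0; S1 reads c0=0 → after 1×micro: 1/2; S2 reads c0=0 → after 2×micro: 4 ⇒ (c0=0, c1=1/2, c2=4)
macro 2: S0 reads c2=4 → after 1×micro: 4; S1 reads c0=4 → after 1×micro: -15/4; S2 reads c0=4 → after 2×micro: -2 ⇒ (c0=4, c1=-15/4, c2=-2)
macro 3: S0 reads c2=-2 → after 1×micro: 2; S1 reads c0=2 → after 1×micro: -31/8; S2 reads c0=2 → after 2×micro: -2 ⇒ (c0=2, c1=-31/8, c2=-2)
macro 4: S0 reads c2=-2 → after 1×micro: 0; S1 reads c0=0 → after 1×micro: -31/16; S2 reads c0=0 → after 2×micro: 4 ⇒ (c0=0, c1=-31/16, c2=4)
macro 5: S0 reads c2=4 → after 1×micro: 4; S1 reads c0=4 → after 1×micro: -159/32; S2 reads c0=4 → after 2×micro: -2 ⇒ (c0=4, c1=-159/32, c2=-2)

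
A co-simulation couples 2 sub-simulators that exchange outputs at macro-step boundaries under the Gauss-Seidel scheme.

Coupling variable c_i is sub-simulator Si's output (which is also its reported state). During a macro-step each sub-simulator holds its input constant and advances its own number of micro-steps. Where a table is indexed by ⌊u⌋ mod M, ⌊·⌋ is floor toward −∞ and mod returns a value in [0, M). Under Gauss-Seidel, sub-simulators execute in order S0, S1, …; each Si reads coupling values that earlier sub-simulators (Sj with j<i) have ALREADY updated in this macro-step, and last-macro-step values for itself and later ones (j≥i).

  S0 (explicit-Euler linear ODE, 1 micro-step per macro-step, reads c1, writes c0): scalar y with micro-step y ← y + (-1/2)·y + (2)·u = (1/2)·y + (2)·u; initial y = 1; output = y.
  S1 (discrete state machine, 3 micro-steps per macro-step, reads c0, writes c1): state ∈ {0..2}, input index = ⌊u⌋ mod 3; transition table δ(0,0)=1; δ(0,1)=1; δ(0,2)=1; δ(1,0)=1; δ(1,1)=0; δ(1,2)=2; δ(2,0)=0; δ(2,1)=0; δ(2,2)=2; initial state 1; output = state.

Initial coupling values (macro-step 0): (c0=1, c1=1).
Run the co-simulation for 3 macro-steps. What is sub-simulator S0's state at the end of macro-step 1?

macro 1: S0 reads c1=1 → after 1×micro: 5/2; S1 reads c0=5/2 → after 3×micro: 2 ⇒ (c0=5/2, c1=2)
macro 2: S0 reads c1=2 → after 1×micro: 21/4; S1 reads c0=21/4 → after 3×micro: 2 ⇒ (c0=21/4, c1=2)
macro 3: S0 reads c1=2 → after 1×micro: 53/8; S1 reads c0=53/8 → after 3×micro: 1 ⇒ (c0=53/8, c1=1)

S0 state at macro-step 1 = 5/2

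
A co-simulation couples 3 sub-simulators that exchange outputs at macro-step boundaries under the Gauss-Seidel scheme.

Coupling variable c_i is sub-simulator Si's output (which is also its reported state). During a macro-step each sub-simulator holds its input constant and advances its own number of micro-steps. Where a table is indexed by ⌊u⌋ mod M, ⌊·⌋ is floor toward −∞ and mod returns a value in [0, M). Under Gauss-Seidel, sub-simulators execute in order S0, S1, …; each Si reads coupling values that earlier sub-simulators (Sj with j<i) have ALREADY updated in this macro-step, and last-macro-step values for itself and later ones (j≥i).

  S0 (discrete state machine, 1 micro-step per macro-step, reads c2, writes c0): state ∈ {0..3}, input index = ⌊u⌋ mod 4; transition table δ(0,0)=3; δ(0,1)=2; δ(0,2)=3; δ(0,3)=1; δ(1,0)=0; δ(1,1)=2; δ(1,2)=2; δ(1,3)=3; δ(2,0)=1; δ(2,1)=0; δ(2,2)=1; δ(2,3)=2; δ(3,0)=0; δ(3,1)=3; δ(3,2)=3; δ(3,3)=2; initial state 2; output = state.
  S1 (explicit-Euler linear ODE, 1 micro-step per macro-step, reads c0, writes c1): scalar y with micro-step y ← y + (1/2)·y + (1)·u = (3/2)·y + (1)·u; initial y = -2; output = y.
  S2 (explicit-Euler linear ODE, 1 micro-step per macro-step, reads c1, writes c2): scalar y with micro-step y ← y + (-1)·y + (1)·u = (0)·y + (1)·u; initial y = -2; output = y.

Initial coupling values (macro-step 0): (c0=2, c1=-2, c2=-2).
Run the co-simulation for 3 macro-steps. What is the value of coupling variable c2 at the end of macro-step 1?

c2 at macro-step 1 = -2

macro 1: S0 reads c2=-2 → after 1×micro: 1; S1 reads c0=1 → after 1×micro: -2; S2 reads c1=-2 → after 1×micro: -2 ⇒ (c0=1, c1=-2, c2=-2)
macro 2: S0 reads c2=-2 → after 1×micro: 2; S1 reads c0=2 → after 1×micro: -1; S2 reads c1=-1 → after 1×micro: -1 ⇒ (c0=2, c1=-1, c2=-1)
macro 3: S0 reads c2=-1 → after 1×micro: 2; S1 reads c0=2 → after 1×micro: 1/2; S2 reads c1=1/2 → after 1×micro: 1/2 ⇒ (c0=2, c1=1/2, c2=1/2)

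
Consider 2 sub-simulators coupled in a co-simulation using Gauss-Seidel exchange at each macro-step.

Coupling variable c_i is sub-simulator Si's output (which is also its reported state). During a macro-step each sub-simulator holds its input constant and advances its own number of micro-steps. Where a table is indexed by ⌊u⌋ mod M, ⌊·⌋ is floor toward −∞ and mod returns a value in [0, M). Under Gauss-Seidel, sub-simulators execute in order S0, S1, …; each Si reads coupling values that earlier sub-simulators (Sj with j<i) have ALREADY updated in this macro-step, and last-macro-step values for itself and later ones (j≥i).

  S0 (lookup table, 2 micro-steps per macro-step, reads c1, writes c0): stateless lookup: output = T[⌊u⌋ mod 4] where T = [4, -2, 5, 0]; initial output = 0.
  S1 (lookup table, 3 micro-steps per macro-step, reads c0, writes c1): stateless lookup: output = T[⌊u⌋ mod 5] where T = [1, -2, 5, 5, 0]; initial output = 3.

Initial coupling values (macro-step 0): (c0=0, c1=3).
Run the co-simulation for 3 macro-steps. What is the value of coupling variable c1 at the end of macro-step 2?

macro 1: S0 reads c1=3 → after 2×micro: 0; S1 reads c0=0 → after 3×micro: 1 ⇒ (c0=0, c1=1)
macro 2: S0 reads c1=1 → after 2×micro: -2; S1 reads c0=-2 → after 3×micro: 5 ⇒ (c0=-2, c1=5)
macro 3: S0 reads c1=5 → after 2×micro: -2; S1 reads c0=-2 → after 3×micro: 5 ⇒ (c0=-2, c1=5)

c1 at macro-step 2 = 5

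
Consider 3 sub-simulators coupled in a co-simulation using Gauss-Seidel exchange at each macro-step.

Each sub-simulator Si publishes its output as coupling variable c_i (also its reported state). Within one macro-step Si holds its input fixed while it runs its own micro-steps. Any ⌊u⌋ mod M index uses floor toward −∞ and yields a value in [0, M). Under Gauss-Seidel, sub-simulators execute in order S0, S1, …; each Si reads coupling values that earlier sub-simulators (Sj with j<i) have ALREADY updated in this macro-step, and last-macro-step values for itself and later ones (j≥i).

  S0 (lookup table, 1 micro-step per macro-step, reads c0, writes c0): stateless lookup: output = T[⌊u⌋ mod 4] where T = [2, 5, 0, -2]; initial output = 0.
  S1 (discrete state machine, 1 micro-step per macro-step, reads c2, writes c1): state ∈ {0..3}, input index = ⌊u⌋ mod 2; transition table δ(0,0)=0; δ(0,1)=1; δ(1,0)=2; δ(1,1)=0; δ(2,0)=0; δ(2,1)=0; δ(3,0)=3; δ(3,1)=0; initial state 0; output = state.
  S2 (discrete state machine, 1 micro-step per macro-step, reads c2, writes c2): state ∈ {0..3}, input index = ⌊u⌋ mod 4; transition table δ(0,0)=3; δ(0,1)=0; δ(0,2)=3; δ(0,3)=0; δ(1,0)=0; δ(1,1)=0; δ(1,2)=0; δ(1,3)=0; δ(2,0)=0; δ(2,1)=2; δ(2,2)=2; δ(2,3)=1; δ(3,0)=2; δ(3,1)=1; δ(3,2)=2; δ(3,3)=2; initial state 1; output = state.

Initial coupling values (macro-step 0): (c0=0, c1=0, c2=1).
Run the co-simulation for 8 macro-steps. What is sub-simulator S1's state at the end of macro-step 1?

macro 1: S0 reads c0=0 → after 1×micro: 2; S1 reads c2=1 → after 1×micro: 1; S2 reads c2=1 → after 1×micro: 0 ⇒ (c0=2, c1=1, c2=0)
macro 2: S0 reads c0=2 → after 1×micro: 0; S1 reads c2=0 → after 1×micro: 2; S2 reads c2=0 → after 1×micro: 3 ⇒ (c0=0, c1=2, c2=3)
macro 3: S0 reads c0=0 → after 1×micro: 2; S1 reads c2=3 → after 1×micro: 0; S2 reads c2=3 → after 1×micro: 2 ⇒ (c0=2, c1=0, c2=2)
macro 4: S0 reads c0=2 → after 1×micro: 0; S1 reads c2=2 → after 1×micro: 0; S2 reads c2=2 → after 1×micro: 2 ⇒ (c0=0, c1=0, c2=2)
macro 5: S0 reads c0=0 → after 1×micro: 2; S1 reads c2=2 → after 1×micro: 0; S2 reads c2=2 → after 1×micro: 2 ⇒ (c0=2, c1=0, c2=2)
macro 6: S0 reads c0=2 → after 1×micro: 0; S1 reads c2=2 → after 1×micro: 0; S2 reads c2=2 → after 1×micro: 2 ⇒ (c0=0, c1=0, c2=2)
macro 7: S0 reads c0=0 → after 1×micro: 2; S1 reads c2=2 → after 1×micro: 0; S2 reads c2=2 → after 1×micro: 2 ⇒ (c0=2, c1=0, c2=2)
macro 8: S0 reads c0=2 → after 1×micro: 0; S1 reads c2=2 → after 1×micro: 0; S2 reads c2=2 → after 1×micro: 2 ⇒ (c0=0, c1=0, c2=2)

S1 state at macro-step 1 = 1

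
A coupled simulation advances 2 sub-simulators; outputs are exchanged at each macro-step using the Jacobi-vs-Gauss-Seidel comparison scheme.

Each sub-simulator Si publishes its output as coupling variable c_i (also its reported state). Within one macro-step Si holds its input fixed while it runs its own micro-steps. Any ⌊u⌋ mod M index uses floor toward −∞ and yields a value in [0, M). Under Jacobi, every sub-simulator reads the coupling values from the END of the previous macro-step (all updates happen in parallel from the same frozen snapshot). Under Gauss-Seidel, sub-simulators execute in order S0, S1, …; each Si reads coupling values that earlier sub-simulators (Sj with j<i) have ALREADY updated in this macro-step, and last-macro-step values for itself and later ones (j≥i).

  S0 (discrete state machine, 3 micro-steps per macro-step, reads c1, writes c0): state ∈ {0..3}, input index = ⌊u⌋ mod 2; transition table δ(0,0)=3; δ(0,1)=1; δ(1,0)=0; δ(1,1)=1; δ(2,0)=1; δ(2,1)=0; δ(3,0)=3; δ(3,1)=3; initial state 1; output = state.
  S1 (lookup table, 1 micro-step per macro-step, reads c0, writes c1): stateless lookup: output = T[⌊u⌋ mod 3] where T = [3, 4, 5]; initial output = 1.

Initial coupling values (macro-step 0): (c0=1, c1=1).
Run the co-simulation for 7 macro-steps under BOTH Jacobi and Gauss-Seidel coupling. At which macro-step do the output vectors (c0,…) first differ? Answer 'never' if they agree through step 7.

[Jacobi] macro 1: S0 reads c1=1 → after 3×micro: 1; S1 reads c0=1 → after 1×micro: 4 ⇒ (c0=1, c1=4)
[Jacobi] macro 2: S0 reads c1=4 → after 3×micro: 3; S1 reads c0=1 → after 1×micro: 4 ⇒ (c0=3, c1=4)
[Jacobi] macro 3: S0 reads c1=4 → after 3×micro: 3; S1 reads c0=3 → after 1×micro: 3 ⇒ (c0=3, c1=3)
[Jacobi] macro 4: S0 reads c1=3 → after 3×micro: 3; S1 reads c0=3 → after 1×micro: 3 ⇒ (c0=3, c1=3)
[Jacobi] macro 5: S0 reads c1=3 → after 3×micro: 3; S1 reads c0=3 → after 1×micro: 3 ⇒ (c0=3, c1=3)
[Jacobi] macro 6: S0 reads c1=3 → after 3×micro: 3; S1 reads c0=3 → after 1×micro: 3 ⇒ (c0=3, c1=3)
[Jacobi] macro 7: S0 reads c1=3 → after 3×micro: 3; S1 reads c0=3 → after 1×micro: 3 ⇒ (c0=3, c1=3)
[Gauss-Seidel] macro 1: S0 reads c1=1 → after 3×micro: 1; S1 reads c0=1 → after 1×micro: 4 ⇒ (c0=1, c1=4)
[Gauss-Seidel] macro 2: S0 reads c1=4 → after 3×micro: 3; S1 reads c0=3 → after 1×micro: 3 ⇒ (c0=3, c1=3)
[Gauss-Seidel] macro 3: S0 reads c1=3 → after 3×micro: 3; S1 reads c0=3 → after 1×micro: 3 ⇒ (c0=3, c1=3)
[Gauss-Seidel] macro 4: S0 reads c1=3 → after 3×micro: 3; S1 reads c0=3 → after 1×micro: 3 ⇒ (c0=3, c1=3)
[Gauss-Seidel] macro 5: S0 reads c1=3 → after 3×micro: 3; S1 reads c0=3 → after 1×micro: 3 ⇒ (c0=3, c1=3)
[Gauss-Seidel] macro 6: S0 reads c1=3 → after 3×micro: 3; S1 reads c0=3 → after 1×micro: 3 ⇒ (c0=3, c1=3)
[Gauss-Seidel] macro 7: S0 reads c1=3 → after 3×micro: 3; S1 reads c0=3 → after 1×micro: 3 ⇒ (c0=3, c1=3)

first divergence at macro-step: 2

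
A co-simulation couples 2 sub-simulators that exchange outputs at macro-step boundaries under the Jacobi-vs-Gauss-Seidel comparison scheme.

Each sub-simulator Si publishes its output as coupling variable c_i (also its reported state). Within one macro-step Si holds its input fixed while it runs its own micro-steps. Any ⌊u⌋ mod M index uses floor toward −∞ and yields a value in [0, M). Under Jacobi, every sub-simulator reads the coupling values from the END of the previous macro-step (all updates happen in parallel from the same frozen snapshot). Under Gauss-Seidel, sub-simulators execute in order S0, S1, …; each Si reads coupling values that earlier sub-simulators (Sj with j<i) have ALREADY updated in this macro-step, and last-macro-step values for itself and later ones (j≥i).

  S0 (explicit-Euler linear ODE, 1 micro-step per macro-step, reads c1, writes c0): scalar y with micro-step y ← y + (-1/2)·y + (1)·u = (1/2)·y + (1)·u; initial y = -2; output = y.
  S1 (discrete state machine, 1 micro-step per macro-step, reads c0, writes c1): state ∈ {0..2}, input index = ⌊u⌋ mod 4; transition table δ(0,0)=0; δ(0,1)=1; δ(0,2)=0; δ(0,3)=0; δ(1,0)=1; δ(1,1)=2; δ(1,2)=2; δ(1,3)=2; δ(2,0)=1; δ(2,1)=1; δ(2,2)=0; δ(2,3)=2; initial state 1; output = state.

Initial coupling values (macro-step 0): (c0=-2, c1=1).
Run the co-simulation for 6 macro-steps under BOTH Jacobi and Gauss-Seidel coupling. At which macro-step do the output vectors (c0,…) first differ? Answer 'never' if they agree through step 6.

first divergence at macro-step: 1

[Jacobi] macro 1: S0 reads c1=1 → after 1×micro: 0; S1 reads c0=-2 → after 1×micro: 2 ⇒ (c0=0, c1=2)
[Jacobi] macro 2: S0 reads c1=2 → after 1×micro: 2; S1 reads c0=0 → after 1×micro: 1 ⇒ (c0=2, c1=1)
[Jacobi] macro 3: S0 reads c1=1 → after 1×micro: 2; S1 reads c0=2 → after 1×micro: 2 ⇒ (c0=2, c1=2)
[Jacobi] macro 4: S0 reads c1=2 → after 1×micro: 3; S1 reads c0=2 → after 1×micro: 0 ⇒ (c0=3, c1=0)
[Jacobi] macro 5: S0 reads c1=0 → after 1×micro: 3/2; S1 reads c0=3 → after 1×micro: 0 ⇒ (c0=3/2, c1=0)
[Jacobi] macro 6: S0 reads c1=0 → after 1×micro: 3/4; S1 reads c0=3/2 → after 1×micro: 1 ⇒ (c0=3/4, c1=1)
[Gauss-Seidel] macro 1: S0 reads c1=1 → after 1×micro: 0; S1 reads c0=0 → after 1×micro: 1 ⇒ (c0=0, c1=1)
[Gauss-Seidel] macro 2: S0 reads c1=1 → after 1×micro: 1; S1 reads c0=1 → after 1×micro: 2 ⇒ (c0=1, c1=2)
[Gauss-Seidel] macro 3: S0 reads c1=2 → after 1×micro: 5/2; S1 reads c0=5/2 → after 1×micro: 0 ⇒ (c0=5/2, c1=0)
[Gauss-Seidel] macro 4: S0 reads c1=0 → after 1×micro: 5/4; S1 reads c0=5/4 → after 1×micro: 1 ⇒ (c0=5/4, c1=1)
[Gauss-Seidel] macro 5: S0 reads c1=1 → after 1×micro: 13/8; S1 reads c0=13/8 → after 1×micro: 2 ⇒ (c0=13/8, c1=2)
[Gauss-Seidel] macro 6: S0 reads c1=2 → after 1×micro: 45/16; S1 reads c0=45/16 → after 1×micro: 0 ⇒ (c0=45/16, c1=0)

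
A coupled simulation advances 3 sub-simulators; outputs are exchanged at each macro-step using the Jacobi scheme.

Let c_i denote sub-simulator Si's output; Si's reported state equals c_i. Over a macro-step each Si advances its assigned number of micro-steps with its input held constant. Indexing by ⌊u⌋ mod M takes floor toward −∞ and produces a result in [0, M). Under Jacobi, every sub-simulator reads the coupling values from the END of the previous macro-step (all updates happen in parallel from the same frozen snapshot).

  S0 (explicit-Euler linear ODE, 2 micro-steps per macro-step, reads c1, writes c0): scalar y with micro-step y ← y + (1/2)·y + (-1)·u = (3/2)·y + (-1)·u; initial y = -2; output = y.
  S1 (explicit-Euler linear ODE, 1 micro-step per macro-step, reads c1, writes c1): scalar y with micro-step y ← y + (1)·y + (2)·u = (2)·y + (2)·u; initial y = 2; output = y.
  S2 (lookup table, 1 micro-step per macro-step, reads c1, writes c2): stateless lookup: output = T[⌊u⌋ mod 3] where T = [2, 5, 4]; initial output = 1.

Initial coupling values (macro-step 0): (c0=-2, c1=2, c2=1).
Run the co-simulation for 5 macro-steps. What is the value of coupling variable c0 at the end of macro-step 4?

macro 1: S0 reads c1=2 → after 2×micro: -19/2; S1 reads c1=2 → after 1×micro: 8; S2 reads c1=2 → after 1×micro: 4 ⇒ (c0=-19/2, c1=8, c2=4)
macro 2: S0 reads c1=8 → after 2×micro: -331/8; S1 reads c1=8 → after 1×micro: 32; S2 reads c1=8 → after 1×micro: 4 ⇒ (c0=-331/8, c1=32, c2=4)
macro 3: S0 reads c1=32 → after 2×micro: -5539/32; S1 reads c1=32 → after 1×micro: 128; S2 reads c1=32 → after 1×micro: 4 ⇒ (c0=-5539/32, c1=128, c2=4)
macro 4: S0 reads c1=128 → after 2×micro: -90811/128; S1 reads c1=128 → after 1×micro: 512; S2 reads c1=128 → after 1×micro: 4 ⇒ (c0=-90811/128, c1=512, c2=4)
macro 5: S0 reads c1=512 → after 2×micro: -1472659/512; S1 reads c1=512 → after 1×micro: 2048; S2 reads c1=512 → after 1×micro: 4 ⇒ (c0=-1472659/512, c1=2048, c2=4)

c0 at macro-step 4 = -90811/128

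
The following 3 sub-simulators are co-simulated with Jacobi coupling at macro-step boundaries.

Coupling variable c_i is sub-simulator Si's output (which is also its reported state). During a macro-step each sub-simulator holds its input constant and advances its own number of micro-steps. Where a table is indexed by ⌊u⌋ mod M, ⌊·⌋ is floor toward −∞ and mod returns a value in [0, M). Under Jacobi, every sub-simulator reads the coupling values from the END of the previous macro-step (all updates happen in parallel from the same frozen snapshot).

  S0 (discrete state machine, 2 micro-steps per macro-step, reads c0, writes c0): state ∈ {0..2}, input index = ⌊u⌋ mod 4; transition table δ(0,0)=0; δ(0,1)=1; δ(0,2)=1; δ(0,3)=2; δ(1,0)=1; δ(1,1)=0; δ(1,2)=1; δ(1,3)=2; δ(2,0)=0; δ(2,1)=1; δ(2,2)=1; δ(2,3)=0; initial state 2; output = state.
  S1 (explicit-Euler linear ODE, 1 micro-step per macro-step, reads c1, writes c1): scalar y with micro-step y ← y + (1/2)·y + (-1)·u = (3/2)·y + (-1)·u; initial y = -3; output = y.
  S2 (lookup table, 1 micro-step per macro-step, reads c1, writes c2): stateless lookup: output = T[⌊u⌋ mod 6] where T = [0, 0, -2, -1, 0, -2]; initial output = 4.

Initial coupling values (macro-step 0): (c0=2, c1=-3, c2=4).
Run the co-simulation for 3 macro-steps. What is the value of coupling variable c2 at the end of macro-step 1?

macro 1: S0 reads c0=2 → after 2×micro: 1; S1 reads c1=-3 → after 1×micro: -3/2; S2 reads c1=-3 → after 1×micro: -1 ⇒ (c0=1, c1=-3/2, c2=-1)
macro 2: S0 reads c0=1 → after 2×micro: 1; S1 reads c1=-3/2 → after 1×micro: -3/4; S2 reads c1=-3/2 → after 1×micro: 0 ⇒ (c0=1, c1=-3/4, c2=0)
macro 3: S0 reads c0=1 → after 2×micro: 1; S1 reads c1=-3/4 → after 1×micro: -3/8; S2 reads c1=-3/4 → after 1×micro: -2 ⇒ (c0=1, c1=-3/8, c2=-2)

c2 at macro-step 1 = -1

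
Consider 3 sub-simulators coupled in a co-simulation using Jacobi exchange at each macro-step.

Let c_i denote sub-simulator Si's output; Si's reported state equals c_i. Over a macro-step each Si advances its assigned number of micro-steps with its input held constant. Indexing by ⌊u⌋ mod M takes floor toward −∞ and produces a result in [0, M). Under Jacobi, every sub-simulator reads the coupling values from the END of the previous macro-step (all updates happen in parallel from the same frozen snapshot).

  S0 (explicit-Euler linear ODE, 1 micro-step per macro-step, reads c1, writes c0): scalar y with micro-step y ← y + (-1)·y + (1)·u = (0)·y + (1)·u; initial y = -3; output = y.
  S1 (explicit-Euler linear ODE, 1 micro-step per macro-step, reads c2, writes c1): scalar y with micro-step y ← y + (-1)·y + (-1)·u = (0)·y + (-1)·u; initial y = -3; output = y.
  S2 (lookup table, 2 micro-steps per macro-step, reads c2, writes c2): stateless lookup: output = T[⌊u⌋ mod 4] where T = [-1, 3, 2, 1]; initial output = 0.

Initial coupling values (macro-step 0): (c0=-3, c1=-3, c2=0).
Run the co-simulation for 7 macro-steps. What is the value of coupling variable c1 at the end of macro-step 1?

c1 at macro-step 1 = 0

macro 1: S0 reads c1=-3 → after 1×micro: -3; S1 reads c2=0 → after 1×micro: 0; S2 reads c2=0 → after 2×micro: -1 ⇒ (c0=-3, c1=0, c2=-1)
macro 2: S0 reads c1=0 → after 1×micro: 0; S1 reads c2=-1 → after 1×micro: 1; S2 reads c2=-1 → after 2×micro: 1 ⇒ (c0=0, c1=1, c2=1)
macro 3: S0 reads c1=1 → after 1×micro: 1; S1 reads c2=1 → after 1×micro: -1; S2 reads c2=1 → after 2×micro: 3 ⇒ (c0=1, c1=-1, c2=3)
macro 4: S0 reads c1=-1 → after 1×micro: -1; S1 reads c2=3 → after 1×micro: -3; S2 reads c2=3 → after 2×micro: 1 ⇒ (c0=-1, c1=-3, c2=1)
macro 5: S0 reads c1=-3 → after 1×micro: -3; S1 reads c2=1 → after 1×micro: -1; S2 reads c2=1 → after 2×micro: 3 ⇒ (c0=-3, c1=-1, c2=3)
macro 6: S0 reads c1=-1 → after 1×micro: -1; S1 reads c2=3 → after 1×micro: -3; S2 reads c2=3 → after 2×micro: 1 ⇒ (c0=-1, c1=-3, c2=1)
macro 7: S0 reads c1=-3 → after 1×micro: -3; S1 reads c2=1 → after 1×micro: -1; S2 reads c2=1 → after 2×micro: 3 ⇒ (c0=-3, c1=-1, c2=3)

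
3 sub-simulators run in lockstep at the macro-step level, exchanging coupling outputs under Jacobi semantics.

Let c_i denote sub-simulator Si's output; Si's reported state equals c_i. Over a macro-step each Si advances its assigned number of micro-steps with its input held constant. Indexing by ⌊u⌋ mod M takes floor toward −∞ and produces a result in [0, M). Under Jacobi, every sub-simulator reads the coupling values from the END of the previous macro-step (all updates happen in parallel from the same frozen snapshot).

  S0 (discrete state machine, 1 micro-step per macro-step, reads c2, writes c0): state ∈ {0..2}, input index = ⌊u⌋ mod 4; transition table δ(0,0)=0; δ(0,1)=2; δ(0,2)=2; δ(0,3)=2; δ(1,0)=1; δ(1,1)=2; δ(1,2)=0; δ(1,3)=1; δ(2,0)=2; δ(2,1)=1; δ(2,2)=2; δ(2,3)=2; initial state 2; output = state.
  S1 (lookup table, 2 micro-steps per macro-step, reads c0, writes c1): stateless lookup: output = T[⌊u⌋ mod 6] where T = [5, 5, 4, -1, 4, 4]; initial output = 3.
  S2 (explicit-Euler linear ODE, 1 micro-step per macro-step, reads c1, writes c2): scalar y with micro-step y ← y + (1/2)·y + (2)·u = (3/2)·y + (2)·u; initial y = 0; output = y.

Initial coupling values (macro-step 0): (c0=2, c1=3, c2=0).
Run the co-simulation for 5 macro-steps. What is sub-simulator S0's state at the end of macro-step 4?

S0 state at macro-step 4 = 2

macro 1: S0 reads c2=0 → after 1×micro: 2; S1 reads c0=2 → after 2×micro: 4; S2 reads c1=3 → after 1×micro: 6 ⇒ (c0=2, c1=4, c2=6)
macro 2: S0 reads c2=6 → after 1×micro: 2; S1 reads c0=2 → after 2×micro: 4; S2 reads c1=4 → after 1×micro: 17 ⇒ (c0=2, c1=4, c2=17)
macro 3: S0 reads c2=17 → after 1×micro: 1; S1 reads c0=2 → after 2×micro: 4; S2 reads c1=4 → after 1×micro: 67/2 ⇒ (c0=1, c1=4, c2=67/2)
macro 4: S0 reads c2=67/2 → after 1×micro: 2; S1 reads c0=1 → after 2×micro: 5; S2 reads c1=4 → after 1×micro: 233/4 ⇒ (c0=2, c1=5, c2=233/4)
macro 5: S0 reads c2=233/4 → after 1×micro: 2; S1 reads c0=2 → after 2×micro: 4; S2 reads c1=5 → after 1×micro: 779/8 ⇒ (c0=2, c1=4, c2=779/8)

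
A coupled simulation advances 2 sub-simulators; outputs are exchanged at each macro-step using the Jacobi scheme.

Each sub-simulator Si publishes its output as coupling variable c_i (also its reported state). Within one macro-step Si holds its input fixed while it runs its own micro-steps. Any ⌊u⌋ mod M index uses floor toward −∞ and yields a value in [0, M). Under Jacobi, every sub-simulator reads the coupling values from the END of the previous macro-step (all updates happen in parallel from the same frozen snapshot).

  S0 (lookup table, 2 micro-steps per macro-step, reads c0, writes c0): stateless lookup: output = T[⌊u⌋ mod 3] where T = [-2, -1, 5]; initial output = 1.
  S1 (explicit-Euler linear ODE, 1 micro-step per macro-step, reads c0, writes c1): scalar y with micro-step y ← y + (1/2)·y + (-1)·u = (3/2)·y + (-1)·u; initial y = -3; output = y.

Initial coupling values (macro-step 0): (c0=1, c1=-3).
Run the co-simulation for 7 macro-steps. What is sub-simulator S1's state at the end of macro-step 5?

S1 state at macro-step 5 = -1543/32

macro 1: S0 reads c0=1 → after 2×micro: -1; S1 reads c0=1 → after 1×micro: -11/2 ⇒ (c0=-1, c1=-11/2)
macro 2: S0 reads c0=-1 → after 2×micro: 5; S1 reads c0=-1 → after 1×micro: -29/4 ⇒ (c0=5, c1=-29/4)
macro 3: S0 reads c0=5 → after 2×micro: 5; S1 reads c0=5 → after 1×micro: -127/8 ⇒ (c0=5, c1=-127/8)
macro 4: S0 reads c0=5 → after 2×micro: 5; S1 reads c0=5 → after 1×micro: -461/16 ⇒ (c0=5, c1=-461/16)
macro 5: S0 reads c0=5 → after 2×micro: 5; S1 reads c0=5 → after 1×micro: -1543/32 ⇒ (c0=5, c1=-1543/32)
macro 6: S0 reads c0=5 → after 2×micro: 5; S1 reads c0=5 → after 1×micro: -4949/64 ⇒ (c0=5, c1=-4949/64)
macro 7: S0 reads c0=5 → after 2×micro: 5; S1 reads c0=5 → after 1×micro: -15487/128 ⇒ (c0=5, c1=-15487/128)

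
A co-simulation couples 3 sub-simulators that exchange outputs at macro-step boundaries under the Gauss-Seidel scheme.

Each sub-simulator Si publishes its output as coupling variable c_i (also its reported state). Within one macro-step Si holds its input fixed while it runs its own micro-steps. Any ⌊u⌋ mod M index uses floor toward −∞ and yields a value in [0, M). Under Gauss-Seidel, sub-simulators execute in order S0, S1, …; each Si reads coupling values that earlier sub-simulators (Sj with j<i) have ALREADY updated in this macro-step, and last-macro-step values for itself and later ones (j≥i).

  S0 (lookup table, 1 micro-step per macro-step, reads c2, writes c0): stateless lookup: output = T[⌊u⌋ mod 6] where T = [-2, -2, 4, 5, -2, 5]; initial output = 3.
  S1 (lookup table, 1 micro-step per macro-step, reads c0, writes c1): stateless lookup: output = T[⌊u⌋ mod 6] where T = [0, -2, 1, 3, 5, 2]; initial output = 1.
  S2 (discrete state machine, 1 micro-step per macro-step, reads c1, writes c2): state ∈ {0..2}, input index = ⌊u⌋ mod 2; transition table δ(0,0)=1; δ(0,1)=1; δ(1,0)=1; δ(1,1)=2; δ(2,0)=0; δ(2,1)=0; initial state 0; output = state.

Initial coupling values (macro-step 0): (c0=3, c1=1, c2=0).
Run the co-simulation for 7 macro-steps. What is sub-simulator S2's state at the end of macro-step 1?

S2 state at macro-step 1 = 1

macro 1: S0 reads c2=0 → after 1×micro: -2; S1 reads c0=-2 → after 1×micro: 5; S2 reads c1=5 → after 1×micro: 1 ⇒ (c0=-2, c1=5, c2=1)
macro 2: S0 reads c2=1 → after 1×micro: -2; S1 reads c0=-2 → after 1×micro: 5; S2 reads c1=5 → after 1×micro: 2 ⇒ (c0=-2, c1=5, c2=2)
macro 3: S0 reads c2=2 → after 1×micro: 4; S1 reads c0=4 → after 1×micro: 5; S2 reads c1=5 → after 1×micro: 0 ⇒ (c0=4, c1=5, c2=0)
macro 4: S0 reads c2=0 → after 1×micro: -2; S1 reads c0=-2 → after 1×micro: 5; S2 reads c1=5 → after 1×micro: 1 ⇒ (c0=-2, c1=5, c2=1)
macro 5: S0 reads c2=1 → after 1×micro: -2; S1 reads c0=-2 → after 1×micro: 5; S2 reads c1=5 → after 1×micro: 2 ⇒ (c0=-2, c1=5, c2=2)
macro 6: S0 reads c2=2 → after 1×micro: 4; S1 reads c0=4 → after 1×micro: 5; S2 reads c1=5 → after 1×micro: 0 ⇒ (c0=4, c1=5, c2=0)
macro 7: S0 reads c2=0 → after 1×micro: -2; S1 reads c0=-2 → after 1×micro: 5; S2 reads c1=5 → after 1×micro: 1 ⇒ (c0=-2, c1=5, c2=1)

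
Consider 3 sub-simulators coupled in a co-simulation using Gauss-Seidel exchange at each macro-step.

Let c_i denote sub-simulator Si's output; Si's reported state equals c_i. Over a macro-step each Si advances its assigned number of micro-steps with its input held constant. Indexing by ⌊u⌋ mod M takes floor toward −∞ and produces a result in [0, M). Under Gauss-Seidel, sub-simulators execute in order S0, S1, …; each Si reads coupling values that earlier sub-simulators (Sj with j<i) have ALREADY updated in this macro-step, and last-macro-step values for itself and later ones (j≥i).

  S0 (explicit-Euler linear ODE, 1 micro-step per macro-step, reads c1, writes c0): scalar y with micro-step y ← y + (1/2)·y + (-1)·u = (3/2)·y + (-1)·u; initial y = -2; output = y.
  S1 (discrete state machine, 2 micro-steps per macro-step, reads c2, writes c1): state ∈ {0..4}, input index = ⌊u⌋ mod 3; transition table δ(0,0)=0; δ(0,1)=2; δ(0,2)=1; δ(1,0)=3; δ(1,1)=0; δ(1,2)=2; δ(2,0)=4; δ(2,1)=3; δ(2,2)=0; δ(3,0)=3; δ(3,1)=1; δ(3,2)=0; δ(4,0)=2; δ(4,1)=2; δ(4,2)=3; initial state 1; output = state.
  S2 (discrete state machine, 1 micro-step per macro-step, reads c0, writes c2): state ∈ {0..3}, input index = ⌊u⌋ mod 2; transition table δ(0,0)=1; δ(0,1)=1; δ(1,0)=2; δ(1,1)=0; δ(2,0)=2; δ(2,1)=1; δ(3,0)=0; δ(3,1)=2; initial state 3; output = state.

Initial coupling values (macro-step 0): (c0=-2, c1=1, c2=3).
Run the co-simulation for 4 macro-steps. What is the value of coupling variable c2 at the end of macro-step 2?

macro 1: S0 reads c1=1 → after 1×micro: -4; S1 reads c2=3 → after 2×micro: 3; S2 reads c0=-4 → after 1×micro: 0 ⇒ (c0=-4, c1=3, c2=0)
macro 2: S0 reads c1=3 → after 1×micro: -9; S1 reads c2=0 → after 2×micro: 3; S2 reads c0=-9 → after 1×micro: 1 ⇒ (c0=-9, c1=3, c2=1)
macro 3: S0 reads c1=3 → after 1×micro: -33/2; S1 reads c2=1 → after 2×micro: 0; S2 reads c0=-33/2 → after 1×micro: 0 ⇒ (c0=-33/2, c1=0, c2=0)
macro 4: S0 reads c1=0 → after 1×micro: -99/4; S1 reads c2=0 → after 2×micro: 0; S2 reads c0=-99/4 → after 1×micro: 1 ⇒ (c0=-99/4, c1=0, c2=1)

c2 at macro-step 2 = 1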